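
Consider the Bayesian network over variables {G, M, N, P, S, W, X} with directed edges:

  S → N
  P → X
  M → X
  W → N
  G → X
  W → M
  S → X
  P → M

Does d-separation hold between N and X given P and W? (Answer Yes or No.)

No

Enumerating the 3 paths from N to X and testing each for blocking by {P, W}:
Path 1: N ← S → X
  S is a fork and S is not conditioned on — no node blocks this path, so it is active.
Path 2: N ← W → M ← P → X
  W is a fork here and W is conditioned on, so the path is blocked at W.
Path 3: N ← W → M → X
  W is a fork here and W is conditioned on, so the path is blocked at W.
Since the path N ← S → X is active, N and X are not d-separated given {P, W}.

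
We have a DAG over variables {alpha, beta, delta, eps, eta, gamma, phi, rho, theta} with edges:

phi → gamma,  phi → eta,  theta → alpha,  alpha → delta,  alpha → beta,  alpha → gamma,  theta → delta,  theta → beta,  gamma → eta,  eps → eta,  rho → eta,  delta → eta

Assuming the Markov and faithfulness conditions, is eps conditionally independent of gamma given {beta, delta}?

We examine all 5 paths between eps and gamma:
  1. eps → eta ← phi → gamma — eta:collider[blocks]; phi:fork[open] ⇒ blocked
  2. eps → eta ← gamma — eta:collider[blocks] ⇒ blocked
  3. eps → eta ← delta ← alpha → gamma — eta:collider[blocks]; delta:chain[blocks]; alpha:fork[open] ⇒ blocked
  4. eps → eta ← delta ← theta → alpha → gamma — eta:collider[blocks]; delta:chain[blocks]; theta:fork[open]; alpha:chain[open] ⇒ blocked
  5. eps → eta ← delta ← theta → beta ← alpha → gamma — eta:collider[blocks]; delta:chain[blocks]; theta:fork[open]; beta:collider[open]; alpha:fork[open] ⇒ blocked
Since every path is blocked, d-separation holds.

Yes — eps and gamma are d-separated given {beta, delta}.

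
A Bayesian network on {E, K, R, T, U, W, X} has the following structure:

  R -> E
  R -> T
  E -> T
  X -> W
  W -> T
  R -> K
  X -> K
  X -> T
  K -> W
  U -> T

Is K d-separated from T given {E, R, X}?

No

6 paths connect K and T; each must be blocked for d-separation to hold:
Path 1: K ← X → T
  X is a fork here and X is conditioned on, so the path is blocked at X.
Path 2: K ← X → W → T
  X is a fork here and X is conditioned on, so the path is blocked at X.
Path 3: K ← R → T
  R is a fork here and R is conditioned on, so the path is blocked at R.
Path 4: K ← R → E → T
  R is a fork here and R is conditioned on, so the path is blocked at R.
Path 5: K → W ← X → T
  W is a collider here and neither W nor any of its descendants is conditioned on, so the collider stays closed — the path is blocked at W.
Path 6: K → W → T
  W is a chain and W is not conditioned on — no node blocks this path, so it is active.
Because an active path exists, K and T are not d-separated.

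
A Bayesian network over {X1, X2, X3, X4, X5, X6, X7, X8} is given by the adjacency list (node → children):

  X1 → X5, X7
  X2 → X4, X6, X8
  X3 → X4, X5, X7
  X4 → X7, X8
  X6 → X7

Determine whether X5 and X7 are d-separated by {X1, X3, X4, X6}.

Enumerating the 5 paths from X5 to X7 and testing each for blocking by {X1, X3, X4, X6}:
Path 1: X5 ← X1 → X7
  X1 is a fork here and X1 is conditioned on, so the path is blocked at X1.
Path 2: X5 ← X3 → X4 ← X2 → X6 → X7
  X3 is a fork here and X3 is conditioned on, so the path is blocked at X3.
Path 3: X5 ← X3 → X4 → X8 ← X2 → X6 → X7
  X3 is a fork here and X3 is conditioned on, so the path is blocked at X3.
Path 4: X5 ← X3 → X4 → X7
  X3 is a fork here and X3 is conditioned on, so the path is blocked at X3.
Path 5: X5 ← X3 → X7
  X3 is a fork here and X3 is conditioned on, so the path is blocked at X3.
All paths are blocked; X5 ⊥ X7 | {X1, X3, X4, X6} holds.

Yes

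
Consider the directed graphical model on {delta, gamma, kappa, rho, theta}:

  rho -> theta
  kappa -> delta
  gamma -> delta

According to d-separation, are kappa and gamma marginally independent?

There is one path between kappa and gamma:
  1. kappa → delta ← gamma — delta:collider[blocks] ⇒ blocked
Every path is blocked, so kappa and gamma are d-separated given ∅.

Yes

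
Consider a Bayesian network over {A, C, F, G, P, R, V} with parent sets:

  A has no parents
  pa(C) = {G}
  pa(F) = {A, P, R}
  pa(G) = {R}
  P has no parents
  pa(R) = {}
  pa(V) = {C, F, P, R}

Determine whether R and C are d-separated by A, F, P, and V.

No

We examine all 4 paths between R and C:
Path 1: R → F → V ← C
  F is a chain here and F is conditioned on, so the path is blocked at F.
Path 2: R → F ← P → V ← C
  P is a fork here and P is conditioned on, so the path is blocked at P.
Path 3: R → V ← C
  V is a collider and V is conditioned on, which opens it — no node blocks this path, so it is active.
Path 4: R → G → C
  G is a chain and G is not conditioned on — no node blocks this path, so it is active.
Because an active path exists, R and C are not d-separated.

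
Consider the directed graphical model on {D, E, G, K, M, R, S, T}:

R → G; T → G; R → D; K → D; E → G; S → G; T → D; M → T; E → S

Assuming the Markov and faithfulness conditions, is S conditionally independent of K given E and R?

Yes

There are 4 undirected paths between S and K; checking each against the conditioning set {E, R}:
Path 1: S ← E → G ← R → D ← K
  E is a fork here and E is conditioned on, so the path is blocked at E.
Path 2: S ← E → G ← T → D ← K
  E is a fork here and E is conditioned on, so the path is blocked at E.
Path 3: S → G ← R → D ← K
  G is a collider here and neither G nor any of its descendants is conditioned on, so the collider stays closed — the path is blocked at G.
Path 4: S → G ← T → D ← K
  G is a collider here and neither G nor any of its descendants is conditioned on, so the collider stays closed — the path is blocked at G.
Every path is blocked, so S and K are d-separated given {E, R}.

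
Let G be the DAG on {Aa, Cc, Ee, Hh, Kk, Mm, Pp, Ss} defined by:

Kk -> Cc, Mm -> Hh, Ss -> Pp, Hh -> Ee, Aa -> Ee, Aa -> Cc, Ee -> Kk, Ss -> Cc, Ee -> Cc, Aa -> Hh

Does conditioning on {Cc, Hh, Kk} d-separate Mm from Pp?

We examine all 6 paths between Mm and Pp:
Path 1: Mm → Hh ← Aa → Ee → Kk → Cc ← Ss → Pp
  Kk is a chain here and Kk is conditioned on, so the path is blocked at Kk.
Path 2: Mm → Hh ← Aa → Ee → Cc ← Ss → Pp
  Hh is a collider and Hh is conditioned on, which opens it; Aa is a fork and Aa is not conditioned on; Ee is a chain and Ee is not conditioned on; Cc is a collider and Cc is conditioned on, which opens it; Ss is a fork and Ss is not conditioned on — no node blocks this path, so it is active.
Path 3: Mm → Hh ← Aa → Cc ← Ss → Pp
  Hh is a collider and Hh is conditioned on, which opens it; Aa is a fork and Aa is not conditioned on; Cc is a collider and Cc is conditioned on, which opens it; Ss is a fork and Ss is not conditioned on — no node blocks this path, so it is active.
Path 4: Mm → Hh → Ee ← Aa → Cc ← Ss → Pp
  Hh is a chain here and Hh is conditioned on, so the path is blocked at Hh.
Path 5: Mm → Hh → Ee → Kk → Cc ← Ss → Pp
  Hh is a chain here and Hh is conditioned on, so the path is blocked at Hh.
Path 6: Mm → Hh → Ee → Cc ← Ss → Pp
  Hh is a chain here and Hh is conditioned on, so the path is blocked at Hh.
Because an active path exists, Mm and Pp are not d-separated.

No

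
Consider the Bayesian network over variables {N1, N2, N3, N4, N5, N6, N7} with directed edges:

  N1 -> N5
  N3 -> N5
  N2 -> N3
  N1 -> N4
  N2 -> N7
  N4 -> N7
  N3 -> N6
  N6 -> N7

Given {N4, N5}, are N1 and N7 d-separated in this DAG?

We examine all 3 paths between N1 and N7:
Path 1: N1 → N5 ← N3 → N6 → N7
  N5 is a collider and N5 is conditioned on, which opens it; N3 is a fork and N3 is not conditioned on; N6 is a chain and N6 is not conditioned on — no node blocks this path, so it is active.
Path 2: N1 → N5 ← N3 ← N2 → N7
  N5 is a collider and N5 is conditioned on, which opens it; N3 is a chain and N3 is not conditioned on; N2 is a fork and N2 is not conditioned on — no node blocks this path, so it is active.
Path 3: N1 → N4 → N7
  N4 is a chain here and N4 is conditioned on, so the path is blocked at N4.
At least one path is unblocked, so d-separation fails.

No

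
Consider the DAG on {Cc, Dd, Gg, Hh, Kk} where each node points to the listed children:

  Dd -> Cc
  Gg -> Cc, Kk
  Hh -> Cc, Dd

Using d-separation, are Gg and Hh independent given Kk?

2 paths connect Gg and Hh; each must be blocked for d-separation to hold:
Path 1: Gg → Cc ← Dd ← Hh
  Cc is a collider here and neither Cc nor any of its descendants is conditioned on, so the collider stays closed — the path is blocked at Cc.
Path 2: Gg → Cc ← Hh
  Cc is a collider here and neither Cc nor any of its descendants is conditioned on, so the collider stays closed — the path is blocked at Cc.
All paths are blocked; Gg ⊥ Hh | {Kk} holds.

Yes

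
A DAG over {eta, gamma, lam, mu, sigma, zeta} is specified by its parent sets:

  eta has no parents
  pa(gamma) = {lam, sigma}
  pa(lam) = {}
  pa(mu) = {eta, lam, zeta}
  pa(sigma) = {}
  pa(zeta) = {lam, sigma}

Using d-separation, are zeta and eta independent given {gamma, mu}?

No

3 paths connect zeta and eta; each must be blocked for d-separation to hold:
  1. zeta → mu ← eta — mu:collider[open] ⇒ active
  2. zeta ← lam → mu ← eta — lam:fork[open]; mu:collider[open] ⇒ active
  3. zeta ← sigma → gamma ← lam → mu ← eta — sigma:fork[open]; gamma:collider[open]; lam:fork[open]; mu:collider[open] ⇒ active
Because an active path exists, zeta and eta are not d-separated.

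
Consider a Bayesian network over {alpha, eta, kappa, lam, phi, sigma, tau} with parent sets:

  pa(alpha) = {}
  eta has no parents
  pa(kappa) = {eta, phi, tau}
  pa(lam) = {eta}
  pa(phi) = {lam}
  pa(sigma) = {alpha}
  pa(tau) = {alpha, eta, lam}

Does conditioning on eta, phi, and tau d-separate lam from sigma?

No

There are 5 undirected paths between lam and sigma; checking each against the conditioning set {eta, phi, tau}:
Path 1: lam ← eta → kappa ← tau ← alpha → sigma
  eta is a fork here and eta is conditioned on, so the path is blocked at eta.
Path 2: lam ← eta → tau ← alpha → sigma
  eta is a fork here and eta is conditioned on, so the path is blocked at eta.
Path 3: lam → tau ← alpha → sigma
  tau is a collider and tau is conditioned on, which opens it; alpha is a fork and alpha is not conditioned on — no node blocks this path, so it is active.
Path 4: lam → phi → kappa ← eta → tau ← alpha → sigma
  phi is a chain here and phi is conditioned on, so the path is blocked at phi.
Path 5: lam → phi → kappa ← tau ← alpha → sigma
  phi is a chain here and phi is conditioned on, so the path is blocked at phi.
At least one path is unblocked, so d-separation fails.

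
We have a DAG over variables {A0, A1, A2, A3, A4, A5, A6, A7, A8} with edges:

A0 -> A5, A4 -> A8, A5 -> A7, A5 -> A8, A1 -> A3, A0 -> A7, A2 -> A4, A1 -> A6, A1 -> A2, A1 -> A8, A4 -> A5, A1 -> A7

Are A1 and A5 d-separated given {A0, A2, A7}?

We examine all 6 paths between A1 and A5:
  1. A1 → A8 ← A5 — A8:collider[blocks] ⇒ blocked
  2. A1 → A8 ← A4 → A5 — A8:collider[blocks]; A4:fork[open] ⇒ blocked
  3. A1 → A7 ← A5 — A7:collider[open] ⇒ active
  4. A1 → A7 ← A0 → A5 — A7:collider[open]; A0:fork[blocks] ⇒ blocked
  5. A1 → A2 → A4 → A5 — A2:chain[blocks]; A4:chain[open] ⇒ blocked
  6. A1 → A2 → A4 → A8 ← A5 — A2:chain[blocks]; A4:chain[open]; A8:collider[blocks] ⇒ blocked
Since the path A1 → A7 ← A5 is active, A1 and A5 are not d-separated given {A0, A2, A7}.

No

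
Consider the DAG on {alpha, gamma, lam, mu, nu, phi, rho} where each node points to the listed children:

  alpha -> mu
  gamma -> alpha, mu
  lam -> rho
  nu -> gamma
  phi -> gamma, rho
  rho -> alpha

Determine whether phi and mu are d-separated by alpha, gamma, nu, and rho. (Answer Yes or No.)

There are 4 undirected paths between phi and mu; checking each against the conditioning set {alpha, gamma, nu, rho}:
  1. phi → rho → alpha → mu — rho:chain[blocks]; alpha:chain[blocks] ⇒ blocked
  2. phi → rho → alpha ← gamma → mu — rho:chain[blocks]; alpha:collider[open]; gamma:fork[blocks] ⇒ blocked
  3. phi → gamma → mu — gamma:chain[blocks] ⇒ blocked
  4. phi → gamma → alpha → mu — gamma:chain[blocks]; alpha:chain[blocks] ⇒ blocked
Since every path is blocked, d-separation holds.

Yes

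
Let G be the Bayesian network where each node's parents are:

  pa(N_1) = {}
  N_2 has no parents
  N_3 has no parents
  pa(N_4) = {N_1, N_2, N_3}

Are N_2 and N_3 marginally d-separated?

Yes

There is one path between N_2 and N_3:
  1. N_2 → N_4 ← N_3 — N_4:collider[blocks] ⇒ blocked
All paths are blocked; N_2 ⊥ N_3 | ∅ holds.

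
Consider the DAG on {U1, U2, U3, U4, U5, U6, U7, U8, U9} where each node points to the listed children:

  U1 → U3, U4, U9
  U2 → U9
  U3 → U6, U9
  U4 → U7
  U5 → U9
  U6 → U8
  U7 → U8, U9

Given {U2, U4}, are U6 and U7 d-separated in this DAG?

Enumerating the 5 paths from U6 to U7 and testing each for blocking by {U2, U4}:
  1. U6 → U8 ← U7 — U8:collider[blocks] ⇒ blocked
  2. U6 ← U3 → U9 ← U7 — U3:fork[open]; U9:collider[blocks] ⇒ blocked
  3. U6 ← U3 → U9 ← U1 → U4 → U7 — U3:fork[open]; U9:collider[blocks]; U1:fork[open]; U4:chain[blocks] ⇒ blocked
  4. U6 ← U3 ← U1 → U4 → U7 — U3:chain[open]; U1:fork[open]; U4:chain[blocks] ⇒ blocked
  5. U6 ← U3 ← U1 → U9 ← U7 — U3:chain[open]; U1:fork[open]; U9:collider[blocks] ⇒ blocked
Since every path is blocked, d-separation holds.

Yes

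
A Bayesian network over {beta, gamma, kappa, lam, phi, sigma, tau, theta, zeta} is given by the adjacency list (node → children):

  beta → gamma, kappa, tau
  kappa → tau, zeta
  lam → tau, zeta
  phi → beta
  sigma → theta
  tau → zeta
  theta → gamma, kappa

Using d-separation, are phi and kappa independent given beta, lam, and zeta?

We examine all 5 paths between phi and kappa:
Path 1: phi → beta → kappa
  beta is a chain here and beta is conditioned on, so the path is blocked at beta.
Path 2: phi → beta → tau ← kappa
  beta is a chain here and beta is conditioned on, so the path is blocked at beta.
Path 3: phi → beta → tau → zeta ← kappa
  beta is a chain here and beta is conditioned on, so the path is blocked at beta.
Path 4: phi → beta → tau ← lam → zeta ← kappa
  beta is a chain here and beta is conditioned on, so the path is blocked at beta.
Path 5: phi → beta → gamma ← theta → kappa
  beta is a chain here and beta is conditioned on, so the path is blocked at beta.
Every path is blocked, so phi and kappa are d-separated given {beta, lam, zeta}.

Yes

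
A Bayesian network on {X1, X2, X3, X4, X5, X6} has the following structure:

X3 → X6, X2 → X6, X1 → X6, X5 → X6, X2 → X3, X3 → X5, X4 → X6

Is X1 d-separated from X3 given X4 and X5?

3 paths connect X1 and X3; each must be blocked for d-separation to hold:
Path 1: X1 → X6 ← X2 → X3
  X6 is a collider here and neither X6 nor any of its descendants is conditioned on, so the collider stays closed — the path is blocked at X6.
Path 2: X1 → X6 ← X3
  X6 is a collider here and neither X6 nor any of its descendants is conditioned on, so the collider stays closed — the path is blocked at X6.
Path 3: X1 → X6 ← X5 ← X3
  X6 is a collider here and neither X6 nor any of its descendants is conditioned on, so the collider stays closed — the path is blocked at X6.
All paths are blocked; X1 ⊥ X3 | {X4, X5} holds.

Yes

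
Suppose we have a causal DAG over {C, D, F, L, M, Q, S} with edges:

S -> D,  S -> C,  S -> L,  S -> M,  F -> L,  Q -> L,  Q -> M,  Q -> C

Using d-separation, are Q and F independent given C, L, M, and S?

No

3 paths connect Q and F; each must be blocked for d-separation to hold:
Path 1: Q → L ← F
  L is a collider and L is conditioned on, which opens it — no node blocks this path, so it is active.
Path 2: Q → C ← S → L ← F
  S is a fork here and S is conditioned on, so the path is blocked at S.
Path 3: Q → M ← S → L ← F
  S is a fork here and S is conditioned on, so the path is blocked at S.
Since the path Q → L ← F is active, Q and F are not d-separated given {C, L, M, S}.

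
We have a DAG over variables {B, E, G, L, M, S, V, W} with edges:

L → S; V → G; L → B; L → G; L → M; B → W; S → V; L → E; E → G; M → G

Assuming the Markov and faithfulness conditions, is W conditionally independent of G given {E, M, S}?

Enumerating the 4 paths from W to G and testing each for blocking by {E, M, S}:
Path 1: W ← B ← L → G
  B is a chain and B is not conditioned on; L is a fork and L is not conditioned on — no node blocks this path, so it is active.
Path 2: W ← B ← L → E → G
  E is a chain here and E is conditioned on, so the path is blocked at E.
Path 3: W ← B ← L → S → V → G
  S is a chain here and S is conditioned on, so the path is blocked at S.
Path 4: W ← B ← L → M → G
  M is a chain here and M is conditioned on, so the path is blocked at M.
Because an active path exists, W and G are not d-separated.

No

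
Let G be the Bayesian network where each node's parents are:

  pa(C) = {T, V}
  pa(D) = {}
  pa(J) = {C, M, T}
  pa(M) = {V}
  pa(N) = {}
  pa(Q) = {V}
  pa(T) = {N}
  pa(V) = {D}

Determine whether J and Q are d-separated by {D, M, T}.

No

3 paths connect J and Q; each must be blocked for d-separation to hold:
Path 1: J ← T → C ← V → Q
  T is a fork here and T is conditioned on, so the path is blocked at T.
Path 2: J ← C ← V → Q
  C is a chain and C is not conditioned on; V is a fork and V is not conditioned on — no node blocks this path, so it is active.
Path 3: J ← M ← V → Q
  M is a chain here and M is conditioned on, so the path is blocked at M.
Since the path J ← C ← V → Q is active, J and Q are not d-separated given {D, M, T}.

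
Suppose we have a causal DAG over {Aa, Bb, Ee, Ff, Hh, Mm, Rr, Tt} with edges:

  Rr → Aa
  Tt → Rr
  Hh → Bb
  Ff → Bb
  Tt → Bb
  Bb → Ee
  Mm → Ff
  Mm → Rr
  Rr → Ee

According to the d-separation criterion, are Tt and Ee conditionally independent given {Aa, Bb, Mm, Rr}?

Yes — Tt and Ee are d-separated given {Aa, Bb, Mm, Rr}.

We examine all 4 paths between Tt and Ee:
  1. Tt → Rr → Ee — Rr:chain[blocks] ⇒ blocked
  2. Tt → Rr ← Mm → Ff → Bb → Ee — Rr:collider[open]; Mm:fork[blocks]; Ff:chain[open]; Bb:chain[blocks] ⇒ blocked
  3. Tt → Bb → Ee — Bb:chain[blocks] ⇒ blocked
  4. Tt → Bb ← Ff ← Mm → Rr → Ee — Bb:collider[open]; Ff:chain[open]; Mm:fork[blocks]; Rr:chain[blocks] ⇒ blocked
All paths are blocked; Tt ⊥ Ee | {Aa, Bb, Mm, Rr} holds.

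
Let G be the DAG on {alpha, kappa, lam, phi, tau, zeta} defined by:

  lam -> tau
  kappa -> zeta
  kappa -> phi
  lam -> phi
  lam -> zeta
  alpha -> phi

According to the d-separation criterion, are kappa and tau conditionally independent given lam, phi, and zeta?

There are 2 undirected paths between kappa and tau; checking each against the conditioning set {lam, phi, zeta}:
  1. kappa → phi ← lam → tau — phi:collider[open]; lam:fork[blocks] ⇒ blocked
  2. kappa → zeta ← lam → tau — zeta:collider[open]; lam:fork[blocks] ⇒ blocked
Since every path is blocked, d-separation holds.

Yes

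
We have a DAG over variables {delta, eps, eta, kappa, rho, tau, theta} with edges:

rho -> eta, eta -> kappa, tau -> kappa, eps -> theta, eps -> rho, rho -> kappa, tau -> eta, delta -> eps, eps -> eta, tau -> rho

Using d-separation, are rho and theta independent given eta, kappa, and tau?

Enumerating the 6 paths from rho to theta and testing each for blocking by {eta, kappa, tau}:
Path 1: rho → eta ← eps → theta
  eta is a collider and eta is conditioned on, which opens it; eps is a fork and eps is not conditioned on — no node blocks this path, so it is active.
Path 2: rho ← eps → theta
  eps is a fork and eps is not conditioned on — no node blocks this path, so it is active.
Path 3: rho ← tau → eta ← eps → theta
  tau is a fork here and tau is conditioned on, so the path is blocked at tau.
Path 4: rho ← tau → kappa ← eta ← eps → theta
  tau is a fork here and tau is conditioned on, so the path is blocked at tau.
Path 5: rho → kappa ← eta ← eps → theta
  eta is a chain here and eta is conditioned on, so the path is blocked at eta.
Path 6: rho → kappa ← tau → eta ← eps → theta
  tau is a fork here and tau is conditioned on, so the path is blocked at tau.
Because an active path exists, rho and theta are not d-separated.

No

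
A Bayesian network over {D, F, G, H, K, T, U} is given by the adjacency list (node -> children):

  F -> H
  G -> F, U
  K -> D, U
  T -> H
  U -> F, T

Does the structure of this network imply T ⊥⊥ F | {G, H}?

There are 3 undirected paths between T and F; checking each against the conditioning set {G, H}:
  1. T ← U ← G → F — U:chain[open]; G:fork[blocks] ⇒ blocked
  2. T ← U → F — U:fork[open] ⇒ active
  3. T → H ← F — H:collider[open] ⇒ active
Since the path T ← U → F is active, T and F are not d-separated given {G, H}.

No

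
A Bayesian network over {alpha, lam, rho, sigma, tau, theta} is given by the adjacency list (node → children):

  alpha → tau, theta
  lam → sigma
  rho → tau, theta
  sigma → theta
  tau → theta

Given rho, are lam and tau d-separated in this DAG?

3 paths connect lam and tau; each must be blocked for d-separation to hold:
  1. lam → sigma → theta ← rho → tau — sigma:chain[open]; theta:collider[blocks]; rho:fork[blocks] ⇒ blocked
  2. lam → sigma → theta ← alpha → tau — sigma:chain[open]; theta:collider[blocks]; alpha:fork[open] ⇒ blocked
  3. lam → sigma → theta ← tau — sigma:chain[open]; theta:collider[blocks] ⇒ blocked
All paths are blocked; lam ⊥ tau | {rho} holds.

Yes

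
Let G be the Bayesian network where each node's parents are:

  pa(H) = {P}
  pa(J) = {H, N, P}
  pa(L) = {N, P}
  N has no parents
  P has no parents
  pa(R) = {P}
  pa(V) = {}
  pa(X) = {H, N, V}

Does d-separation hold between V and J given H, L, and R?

Yes

There are 6 undirected paths between V and J; checking each against the conditioning set {H, L, R}:
  1. V → X ← N → J — X:collider[blocks]; N:fork[open] ⇒ blocked
  2. V → X ← N → L ← P → J — X:collider[blocks]; N:fork[open]; L:collider[open]; P:fork[open] ⇒ blocked
  3. V → X ← N → L ← P → H → J — X:collider[blocks]; N:fork[open]; L:collider[open]; P:fork[open]; H:chain[blocks] ⇒ blocked
  4. V → X ← H → J — X:collider[blocks]; H:fork[blocks] ⇒ blocked
  5. V → X ← H ← P → J — X:collider[blocks]; H:chain[blocks]; P:fork[open] ⇒ blocked
  6. V → X ← H ← P → L ← N → J — X:collider[blocks]; H:chain[blocks]; P:fork[open]; L:collider[open]; N:fork[open] ⇒ blocked
Every path is blocked, so V and J are d-separated given {H, L, R}.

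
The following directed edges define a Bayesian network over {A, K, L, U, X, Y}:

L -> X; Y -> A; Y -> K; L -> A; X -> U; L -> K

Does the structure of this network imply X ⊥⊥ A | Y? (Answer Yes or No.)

Enumerating the 2 paths from X to A and testing each for blocking by {Y}:
Path 1: X ← L → A
  L is a fork and L is not conditioned on — no node blocks this path, so it is active.
Path 2: X ← L → K ← Y → A
  K is a collider here and neither K nor any of its descendants is conditioned on, so the collider stays closed — the path is blocked at K.
Since the path X ← L → A is active, X and A are not d-separated given {Y}.

No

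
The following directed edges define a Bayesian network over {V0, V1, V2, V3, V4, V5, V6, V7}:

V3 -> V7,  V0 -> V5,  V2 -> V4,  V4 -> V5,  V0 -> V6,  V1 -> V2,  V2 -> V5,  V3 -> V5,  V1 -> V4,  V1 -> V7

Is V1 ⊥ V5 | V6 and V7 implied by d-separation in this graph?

There are 5 undirected paths between V1 and V5; checking each against the conditioning set {V6, V7}:
Path 1: V1 → V7 ← V3 → V5
  V7 is a collider and V7 is conditioned on, which opens it; V3 is a fork and V3 is not conditioned on — no node blocks this path, so it is active.
Path 2: V1 → V2 → V5
  V2 is a chain and V2 is not conditioned on — no node blocks this path, so it is active.
Path 3: V1 → V2 → V4 → V5
  V2 is a chain and V2 is not conditioned on; V4 is a chain and V4 is not conditioned on — no node blocks this path, so it is active.
Path 4: V1 → V4 → V5
  V4 is a chain and V4 is not conditioned on — no node blocks this path, so it is active.
Path 5: V1 → V4 ← V2 → V5
  V4 is a collider here and neither V4 nor any of its descendants is conditioned on, so the collider stays closed — the path is blocked at V4.
Since the path V1 → V7 ← V3 → V5 is active, V1 and V5 are not d-separated given {V6, V7}.

No — V1 and V5 are not d-separated given {V6, V7}.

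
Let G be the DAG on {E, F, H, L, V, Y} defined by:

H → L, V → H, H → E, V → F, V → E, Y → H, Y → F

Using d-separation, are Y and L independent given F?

No

3 paths connect Y and L; each must be blocked for d-separation to hold:
  1. Y → H → L — H:chain[open] ⇒ active
  2. Y → F ← V → E ← H → L — F:collider[open]; V:fork[open]; E:collider[blocks]; H:fork[open] ⇒ blocked
  3. Y → F ← V → H → L — F:collider[open]; V:fork[open]; H:chain[open] ⇒ active
At least one path is unblocked, so d-separation fails.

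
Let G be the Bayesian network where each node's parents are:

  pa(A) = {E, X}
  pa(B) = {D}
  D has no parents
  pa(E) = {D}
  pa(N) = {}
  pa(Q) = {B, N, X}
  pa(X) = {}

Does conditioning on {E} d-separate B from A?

There are 2 undirected paths between B and A; checking each against the conditioning set {E}:
Path 1: B → Q ← X → A
  Q is a collider here and neither Q nor any of its descendants is conditioned on, so the collider stays closed — the path is blocked at Q.
Path 2: B ← D → E → A
  E is a chain here and E is conditioned on, so the path is blocked at E.
Every path is blocked, so B and A are d-separated given {E}.

Yes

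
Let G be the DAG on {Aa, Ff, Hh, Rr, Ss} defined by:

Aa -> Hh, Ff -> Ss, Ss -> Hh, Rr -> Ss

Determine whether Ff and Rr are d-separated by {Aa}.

Yes

There is one path between Ff and Rr:
Path 1: Ff → Ss ← Rr
  Ss is a collider here and neither Ss nor any of its descendants is conditioned on, so the collider stays closed — the path is blocked at Ss.
Since every path is blocked, d-separation holds.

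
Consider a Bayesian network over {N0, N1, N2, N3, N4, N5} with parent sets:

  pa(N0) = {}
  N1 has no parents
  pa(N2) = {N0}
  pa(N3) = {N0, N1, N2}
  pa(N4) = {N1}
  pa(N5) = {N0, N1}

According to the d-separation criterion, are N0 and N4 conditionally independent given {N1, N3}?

There are 3 undirected paths between N0 and N4; checking each against the conditioning set {N1, N3}:
Path 1: N0 → N5 ← N1 → N4
  N5 is a collider here and neither N5 nor any of its descendants is conditioned on, so the collider stays closed — the path is blocked at N5.
Path 2: N0 → N2 → N3 ← N1 → N4
  N1 is a fork here and N1 is conditioned on, so the path is blocked at N1.
Path 3: N0 → N3 ← N1 → N4
  N1 is a fork here and N1 is conditioned on, so the path is blocked at N1.
Every path is blocked, so N0 and N4 are d-separated given {N1, N3}.

Yes — N0 and N4 are d-separated given {N1, N3}.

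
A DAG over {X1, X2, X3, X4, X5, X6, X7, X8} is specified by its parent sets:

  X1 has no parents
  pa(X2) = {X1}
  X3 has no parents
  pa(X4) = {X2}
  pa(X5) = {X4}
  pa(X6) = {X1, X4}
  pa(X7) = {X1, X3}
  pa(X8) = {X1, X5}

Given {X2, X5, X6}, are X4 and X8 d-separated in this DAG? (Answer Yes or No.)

No — X4 and X8 are not d-separated given {X2, X5, X6}.

3 paths connect X4 and X8; each must be blocked for d-separation to hold:
  1. X4 → X6 ← X1 → X8 — X6:collider[open]; X1:fork[open] ⇒ active
  2. X4 ← X2 ← X1 → X8 — X2:chain[blocks]; X1:fork[open] ⇒ blocked
  3. X4 → X5 → X8 — X5:chain[blocks] ⇒ blocked
Because an active path exists, X4 and X8 are not d-separated.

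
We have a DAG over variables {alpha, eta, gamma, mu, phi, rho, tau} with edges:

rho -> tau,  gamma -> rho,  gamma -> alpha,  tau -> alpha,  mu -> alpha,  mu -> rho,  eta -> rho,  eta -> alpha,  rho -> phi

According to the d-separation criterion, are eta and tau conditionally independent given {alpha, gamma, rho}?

No

There are 6 undirected paths between eta and tau; checking each against the conditioning set {alpha, gamma, rho}:
  1. eta → alpha ← tau — alpha:collider[open] ⇒ active
  2. eta → alpha ← gamma → rho → tau — alpha:collider[open]; gamma:fork[blocks]; rho:chain[blocks] ⇒ blocked
  3. eta → alpha ← mu → rho → tau — alpha:collider[open]; mu:fork[open]; rho:chain[blocks] ⇒ blocked
  4. eta → rho → tau — rho:chain[blocks] ⇒ blocked
  5. eta → rho ← gamma → alpha ← tau — rho:collider[open]; gamma:fork[blocks]; alpha:collider[open] ⇒ blocked
  6. eta → rho ← mu → alpha ← tau — rho:collider[open]; mu:fork[open]; alpha:collider[open] ⇒ active
Because an active path exists, eta and tau are not d-separated.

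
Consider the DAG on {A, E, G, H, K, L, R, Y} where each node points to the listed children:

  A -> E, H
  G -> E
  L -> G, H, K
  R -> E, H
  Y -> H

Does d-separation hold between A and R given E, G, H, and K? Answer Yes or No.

No

4 paths connect A and R; each must be blocked for d-separation to hold:
Path 1: A → H ← R
  H is a collider and H is conditioned on, which opens it — no node blocks this path, so it is active.
Path 2: A → H ← L → G → E ← R
  G is a chain here and G is conditioned on, so the path is blocked at G.
Path 3: A → E ← G ← L → H ← R
  G is a chain here and G is conditioned on, so the path is blocked at G.
Path 4: A → E ← R
  E is a collider and E is conditioned on, which opens it — no node blocks this path, so it is active.
Because an active path exists, A and R are not d-separated.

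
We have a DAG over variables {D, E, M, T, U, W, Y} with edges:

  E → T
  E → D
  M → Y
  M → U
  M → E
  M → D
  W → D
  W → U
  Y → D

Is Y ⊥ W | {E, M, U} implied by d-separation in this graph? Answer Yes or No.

Yes

We examine all 6 paths between Y and W:
Path 1: Y → D ← E ← M → U ← W
  D is a collider here and neither D nor any of its descendants is conditioned on, so the collider stays closed — the path is blocked at D.
Path 2: Y → D ← W
  D is a collider here and neither D nor any of its descendants is conditioned on, so the collider stays closed — the path is blocked at D.
Path 3: Y → D ← M → U ← W
  D is a collider here and neither D nor any of its descendants is conditioned on, so the collider stays closed — the path is blocked at D.
Path 4: Y ← M → D ← W
  M is a fork here and M is conditioned on, so the path is blocked at M.
Path 5: Y ← M → E → D ← W
  M is a fork here and M is conditioned on, so the path is blocked at M.
Path 6: Y ← M → U ← W
  M is a fork here and M is conditioned on, so the path is blocked at M.
Since every path is blocked, d-separation holds.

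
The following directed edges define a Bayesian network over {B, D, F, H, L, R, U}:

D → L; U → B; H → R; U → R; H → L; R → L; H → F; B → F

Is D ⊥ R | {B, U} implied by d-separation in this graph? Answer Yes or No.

Yes

3 paths connect D and R; each must be blocked for d-separation to hold:
  1. D → L ← R — L:collider[blocks] ⇒ blocked
  2. D → L ← H → R — L:collider[blocks]; H:fork[open] ⇒ blocked
  3. D → L ← H → F ← B ← U → R — L:collider[blocks]; H:fork[open]; F:collider[blocks]; B:chain[blocks]; U:fork[blocks] ⇒ blocked
All paths are blocked; D ⊥ R | {B, U} holds.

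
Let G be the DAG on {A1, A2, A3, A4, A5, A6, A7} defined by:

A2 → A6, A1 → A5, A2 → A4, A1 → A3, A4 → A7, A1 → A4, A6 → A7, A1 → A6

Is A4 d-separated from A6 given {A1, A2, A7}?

There are 3 undirected paths between A4 and A6; checking each against the conditioning set {A1, A2, A7}:
  1. A4 ← A2 → A6 — A2:fork[blocks] ⇒ blocked
  2. A4 ← A1 → A6 — A1:fork[blocks] ⇒ blocked
  3. A4 → A7 ← A6 — A7:collider[open] ⇒ active
Since the path A4 → A7 ← A6 is active, A4 and A6 are not d-separated given {A1, A2, A7}.

No — A4 and A6 are not d-separated given {A1, A2, A7}.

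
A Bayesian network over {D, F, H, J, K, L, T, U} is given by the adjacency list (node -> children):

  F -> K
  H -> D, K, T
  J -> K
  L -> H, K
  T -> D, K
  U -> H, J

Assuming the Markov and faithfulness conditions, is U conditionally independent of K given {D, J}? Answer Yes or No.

No — U and K are not d-separated given {D, J}.

We examine all 5 paths between U and K:
Path 1: U → H → T → K
  H is a chain and H is not conditioned on; T is a chain and T is not conditioned on — no node blocks this path, so it is active.
Path 2: U → H ← L → K
  H is a collider and its descendant D is conditioned on, which opens it; L is a fork and L is not conditioned on — no node blocks this path, so it is active.
Path 3: U → H → D ← T → K
  H is a chain and H is not conditioned on; D is a collider and D is conditioned on, which opens it; T is a fork and T is not conditioned on — no node blocks this path, so it is active.
Path 4: U → H → K
  H is a chain and H is not conditioned on — no node blocks this path, so it is active.
Path 5: U → J → K
  J is a chain here and J is conditioned on, so the path is blocked at J.
Since the path U → H → T → K is active, U and K are not d-separated given {D, J}.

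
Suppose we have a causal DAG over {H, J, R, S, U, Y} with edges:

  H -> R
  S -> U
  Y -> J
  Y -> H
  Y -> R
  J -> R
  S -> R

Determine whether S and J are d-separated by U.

We examine all 3 paths between S and J:
  1. S → R ← H ← Y → J — R:collider[blocks]; H:chain[open]; Y:fork[open] ⇒ blocked
  2. S → R ← J — R:collider[blocks] ⇒ blocked
  3. S → R ← Y → J — R:collider[blocks]; Y:fork[open] ⇒ blocked
All paths are blocked; S ⊥ J | {U} holds.

Yes — S and J are d-separated given {U}.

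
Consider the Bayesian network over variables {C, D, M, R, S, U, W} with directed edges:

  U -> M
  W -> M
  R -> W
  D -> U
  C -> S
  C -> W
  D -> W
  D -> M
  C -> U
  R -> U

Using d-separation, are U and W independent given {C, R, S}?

No

We examine all 6 paths between U and W:
  1. U ← D → W — D:fork[open] ⇒ active
  2. U ← D → M ← W — D:fork[open]; M:collider[blocks] ⇒ blocked
  3. U ← C → W — C:fork[blocks] ⇒ blocked
  4. U → M ← W — M:collider[blocks] ⇒ blocked
  5. U → M ← D → W — M:collider[blocks]; D:fork[open] ⇒ blocked
  6. U ← R → W — R:fork[blocks] ⇒ blocked
Because an active path exists, U and W are not d-separated.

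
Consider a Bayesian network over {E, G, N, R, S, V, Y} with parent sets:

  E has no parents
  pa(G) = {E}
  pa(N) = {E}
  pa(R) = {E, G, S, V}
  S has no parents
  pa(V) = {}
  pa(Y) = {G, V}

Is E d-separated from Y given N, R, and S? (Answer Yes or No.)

No

4 paths connect E and Y; each must be blocked for d-separation to hold:
Path 1: E → G → Y
  G is a chain and G is not conditioned on — no node blocks this path, so it is active.
Path 2: E → G → R ← V → Y
  G is a chain and G is not conditioned on; R is a collider and R is conditioned on, which opens it; V is a fork and V is not conditioned on — no node blocks this path, so it is active.
Path 3: E → R ← V → Y
  R is a collider and R is conditioned on, which opens it; V is a fork and V is not conditioned on — no node blocks this path, so it is active.
Path 4: E → R ← G → Y
  R is a collider and R is conditioned on, which opens it; G is a fork and G is not conditioned on — no node blocks this path, so it is active.
Because an active path exists, E and Y are not d-separated.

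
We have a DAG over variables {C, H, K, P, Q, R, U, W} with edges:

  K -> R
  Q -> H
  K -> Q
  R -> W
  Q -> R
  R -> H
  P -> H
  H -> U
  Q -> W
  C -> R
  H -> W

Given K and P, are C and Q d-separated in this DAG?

We examine all 6 paths between C and Q:
Path 1: C → R → W ← H ← Q
  W is a collider here and neither W nor any of its descendants is conditioned on, so the collider stays closed — the path is blocked at W.
Path 2: C → R → W ← Q
  W is a collider here and neither W nor any of its descendants is conditioned on, so the collider stays closed — the path is blocked at W.
Path 3: C → R → H → W ← Q
  W is a collider here and neither W nor any of its descendants is conditioned on, so the collider stays closed — the path is blocked at W.
Path 4: C → R → H ← Q
  H is a collider here and neither H nor any of its descendants is conditioned on, so the collider stays closed — the path is blocked at H.
Path 5: C → R ← Q
  R is a collider here and neither R nor any of its descendants is conditioned on, so the collider stays closed — the path is blocked at R.
Path 6: C → R ← K → Q
  R is a collider here and neither R nor any of its descendants is conditioned on, so the collider stays closed — the path is blocked at R.
All paths are blocked; C ⊥ Q | {K, P} holds.

Yes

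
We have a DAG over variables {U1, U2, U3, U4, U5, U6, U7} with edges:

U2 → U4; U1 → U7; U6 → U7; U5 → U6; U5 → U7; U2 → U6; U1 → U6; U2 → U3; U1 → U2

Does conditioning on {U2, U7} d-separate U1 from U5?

No

We examine all 6 paths between U1 and U5:
  1. U1 → U7 ← U5 — U7:collider[open] ⇒ active
  2. U1 → U7 ← U6 ← U5 — U7:collider[open]; U6:chain[open] ⇒ active
  3. U1 → U6 → U7 ← U5 — U6:chain[open]; U7:collider[open] ⇒ active
  4. U1 → U6 ← U5 — U6:collider[open] ⇒ active
  5. U1 → U2 → U6 → U7 ← U5 — U2:chain[blocks]; U6:chain[open]; U7:collider[open] ⇒ blocked
  6. U1 → U2 → U6 ← U5 — U2:chain[blocks]; U6:collider[open] ⇒ blocked
At least one path is unblocked, so d-separation fails.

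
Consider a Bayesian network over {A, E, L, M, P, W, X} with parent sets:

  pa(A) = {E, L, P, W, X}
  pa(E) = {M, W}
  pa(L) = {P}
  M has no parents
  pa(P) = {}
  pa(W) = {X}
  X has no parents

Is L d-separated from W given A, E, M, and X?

There are 6 undirected paths between L and W; checking each against the conditioning set {A, E, M, X}:
Path 1: L ← P → A ← E ← W
  E is a chain here and E is conditioned on, so the path is blocked at E.
Path 2: L ← P → A ← X → W
  X is a fork here and X is conditioned on, so the path is blocked at X.
Path 3: L ← P → A ← W
  P is a fork and P is not conditioned on; A is a collider and A is conditioned on, which opens it — no node blocks this path, so it is active.
Path 4: L → A ← E ← W
  E is a chain here and E is conditioned on, so the path is blocked at E.
Path 5: L → A ← X → W
  X is a fork here and X is conditioned on, so the path is blocked at X.
Path 6: L → A ← W
  A is a collider and A is conditioned on, which opens it — no node blocks this path, so it is active.
Since the path L ← P → A ← W is active, L and W are not d-separated given {A, E, M, X}.

No — L and W are not d-separated given {A, E, M, X}.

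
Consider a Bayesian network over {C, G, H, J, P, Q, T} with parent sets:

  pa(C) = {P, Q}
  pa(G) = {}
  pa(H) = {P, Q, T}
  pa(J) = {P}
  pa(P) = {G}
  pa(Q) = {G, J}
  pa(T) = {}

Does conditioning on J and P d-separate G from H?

We examine all 6 paths between G and H:
Path 1: G → P → H
  P is a chain here and P is conditioned on, so the path is blocked at P.
Path 2: G → P → C ← Q → H
  P is a chain here and P is conditioned on, so the path is blocked at P.
Path 3: G → P → J → Q → H
  P is a chain here and P is conditioned on, so the path is blocked at P.
Path 4: G → Q → H
  Q is a chain and Q is not conditioned on — no node blocks this path, so it is active.
Path 5: G → Q → C ← P → H
  C is a collider here and neither C nor any of its descendants is conditioned on, so the collider stays closed — the path is blocked at C.
Path 6: G → Q ← J ← P → H
  Q is a collider here and neither Q nor any of its descendants is conditioned on, so the collider stays closed — the path is blocked at Q.
At least one path is unblocked, so d-separation fails.

No — G and H are not d-separated given {J, P}.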